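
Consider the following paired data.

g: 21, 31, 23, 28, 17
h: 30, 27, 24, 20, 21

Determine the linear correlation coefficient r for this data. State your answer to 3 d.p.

0.086

n = 5, Σg = 120, Σh = 122, Σg² = 3004, Σh² = 3046, Σgh = 2936
nΣgh − ΣgΣh = 14680 − 14640 = 40
nΣg² − (Σg)² = 15020 − 14400 = 620; nΣh² − (Σh)² = 15230 − 14884 = 346
r = 40 / √(620 × 346) = 40 / 463.1630 ≈ 0.086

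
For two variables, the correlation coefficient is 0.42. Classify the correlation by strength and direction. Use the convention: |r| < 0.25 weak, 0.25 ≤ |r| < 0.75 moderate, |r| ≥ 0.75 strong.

moderate positive

r = 0.42 > 0 so the relationship is positive.
|r| = 0.42, which falls in the moderate range.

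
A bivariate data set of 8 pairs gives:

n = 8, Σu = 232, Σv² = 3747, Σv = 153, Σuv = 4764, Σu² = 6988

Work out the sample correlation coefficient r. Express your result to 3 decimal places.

r = (nΣuv − ΣuΣv) / √[(nΣu² − (Σu)²)(nΣv² − (Σv)²)]
Numerator: 8×4764 − 232×153 = 2616
Denominator: √[(55904 − 53824)(29976 − 23409)] = √[2080 × 6567] = 3695.8571
r = 2616 / 3695.8571 ≈ 0.708

0.708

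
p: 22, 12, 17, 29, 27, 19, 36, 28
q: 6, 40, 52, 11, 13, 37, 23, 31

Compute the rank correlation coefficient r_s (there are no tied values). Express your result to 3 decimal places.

Rank p: 4, 1, 2, 7, 5, 3, 8, 6
Rank q: 1, 7, 8, 2, 3, 6, 4, 5
d = rank(p) − rank(q): 3, -6, -6, 5, 2, -3, 4, 1; Σd² = 136
ρ = 1 − 6Σd² / [n(n²−1)] = 1 − 6×136 / (8×63) = 1 − 816/504 ≈ -0.619

-0.619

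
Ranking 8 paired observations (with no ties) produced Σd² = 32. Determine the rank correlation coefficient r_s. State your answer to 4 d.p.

0.6190

ρ = 1 − 6Σd² / [n(n²−1)] = 1 − 6×32 / (8×63)
  = 1 − 192/504 = 1 − 0.38095 ≈ 0.6190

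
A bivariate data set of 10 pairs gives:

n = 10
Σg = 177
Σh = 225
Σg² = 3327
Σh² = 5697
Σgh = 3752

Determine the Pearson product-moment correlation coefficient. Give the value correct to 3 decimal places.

-0.657

r = (nΣgh − ΣgΣh) / √[(nΣg² − (Σg)²)(nΣh² − (Σh)²)]
Numerator: 10×3752 − 177×225 = -2305
Denominator: √[(33270 − 31329)(56970 − 50625)] = √[1941 × 6345] = 3509.3653
r = -2305 / 3509.3653 ≈ -0.657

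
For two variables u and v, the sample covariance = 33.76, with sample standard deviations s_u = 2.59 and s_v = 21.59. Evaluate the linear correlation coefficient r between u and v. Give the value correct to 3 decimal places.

r = Cov(u,v) / (s_u · s_v) = 33.76 / (2.59 × 21.59)
  = 33.76 / 55.9181 ≈ 0.604

0.604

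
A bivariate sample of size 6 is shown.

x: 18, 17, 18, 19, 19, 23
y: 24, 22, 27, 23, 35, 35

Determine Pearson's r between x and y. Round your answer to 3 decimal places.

0.725

n = 6, Σx = 114, Σy = 166, Σx² = 2188, Σy² = 4768, Σxy = 3199
nΣxy − ΣxΣy = 19194 − 18924 = 270
nΣx² − (Σx)² = 13128 − 12996 = 132; nΣy² − (Σy)² = 28608 − 27556 = 1052
r = 270 / √(132 × 1052) = 270 / 372.6446 ≈ 0.725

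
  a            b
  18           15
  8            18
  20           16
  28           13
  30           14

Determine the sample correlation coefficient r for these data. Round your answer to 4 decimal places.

n = 5, Σa = 104, Σb = 76, Σa² = 2472, Σb² = 1170, Σab = 1518
nΣab − ΣaΣb = 7590 − 7904 = -314
nΣa² − (Σa)² = 12360 − 10816 = 1544; nΣb² − (Σb)² = 5850 − 5776 = 74
r = -314 / √(1544 × 74) = -314 / 338.0178 ≈ -0.9289

-0.9289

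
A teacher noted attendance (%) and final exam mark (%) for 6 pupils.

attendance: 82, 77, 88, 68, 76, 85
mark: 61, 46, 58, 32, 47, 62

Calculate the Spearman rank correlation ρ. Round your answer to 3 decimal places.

0.771

Rank attendance: 4, 3, 6, 1, 2, 5
Rank mark: 5, 2, 4, 1, 3, 6
d = rank(attendance) − rank(mark): -1, 1, 2, 0, -1, -1; Σd² = 8
ρ = 1 − 6Σd² / [n(n²−1)] = 1 − 6×8 / (6×35) = 1 − 48/210 ≈ 0.771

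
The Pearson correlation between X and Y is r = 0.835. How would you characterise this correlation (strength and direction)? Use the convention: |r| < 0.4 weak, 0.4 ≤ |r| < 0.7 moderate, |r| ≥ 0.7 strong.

r = 0.835 > 0 so the relationship is positive.
|r| = 0.835, which falls in the strong range.

strong positive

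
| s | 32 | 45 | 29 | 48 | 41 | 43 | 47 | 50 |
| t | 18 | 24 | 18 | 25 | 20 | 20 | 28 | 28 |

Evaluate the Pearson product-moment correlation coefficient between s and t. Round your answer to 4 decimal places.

0.8762

n = 8, Σs = 335, Σt = 181, Σs² = 14433, Σt² = 4217, Σst = 7774
nΣst − ΣsΣt = 62192 − 60635 = 1557
nΣs² − (Σs)² = 115464 − 112225 = 3239; nΣt² − (Σt)² = 33736 − 32761 = 975
r = 1557 / √(3239 × 975) = 1557 / 1777.0833 ≈ 0.8762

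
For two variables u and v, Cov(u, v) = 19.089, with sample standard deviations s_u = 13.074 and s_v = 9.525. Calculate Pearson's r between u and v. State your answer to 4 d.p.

0.1533

r = Cov(u,v) / (s_u · s_v) = 19.089 / (13.074 × 9.525)
  = 19.089 / 124.5298 ≈ 0.1533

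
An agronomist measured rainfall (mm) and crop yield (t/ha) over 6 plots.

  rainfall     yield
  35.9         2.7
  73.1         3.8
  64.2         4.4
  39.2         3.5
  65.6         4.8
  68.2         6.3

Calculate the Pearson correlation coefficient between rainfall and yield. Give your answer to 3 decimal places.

n = 6, Σx = 346.2, Σy = 25.5, Σx² = 21245.3, Σy² = 116.07, Σxy = 1538.93
nΣxy − ΣxΣy = 9233.58 − 8828.1 = 405.48
nΣx² − (Σx)² = 127471.8 − 119854.44 = 7617.36; nΣy² − (Σy)² = 696.42 − 650.25 = 46.17
r = 405.48 / √(7617.36 × 46.17) = 405.48 / 593.0375 ≈ 0.684

0.684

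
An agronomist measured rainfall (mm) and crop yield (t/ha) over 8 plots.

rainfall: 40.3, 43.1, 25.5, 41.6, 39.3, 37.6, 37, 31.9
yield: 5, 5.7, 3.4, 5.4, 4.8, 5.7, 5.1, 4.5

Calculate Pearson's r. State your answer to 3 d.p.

0.887

n = 8, Σx = 296.3, Σy = 39.6, Σx² = 11207.37, Σy² = 200, Σxy = 1493.72
nΣxy − ΣxΣy = 11949.76 − 11733.48 = 216.28
nΣx² − (Σx)² = 89658.96 − 87793.69 = 1865.27; nΣy² − (Σy)² = 1600 − 1568.16 = 31.84
r = 216.28 / √(1865.27 × 31.84) = 216.28 / 243.7010 ≈ 0.887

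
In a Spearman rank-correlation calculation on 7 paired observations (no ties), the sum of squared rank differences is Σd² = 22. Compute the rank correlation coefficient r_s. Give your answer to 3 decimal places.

0.607

ρ = 1 − 6Σd² / [n(n²−1)] = 1 − 6×22 / (7×48)
  = 1 − 132/336 = 1 − 0.3929 ≈ 0.607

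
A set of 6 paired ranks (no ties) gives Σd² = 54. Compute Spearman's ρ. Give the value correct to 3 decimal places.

ρ = 1 − 6Σd² / [n(n²−1)] = 1 − 6×54 / (6×35)
  = 1 − 324/210 = 1 − 1.5429 ≈ -0.543

-0.543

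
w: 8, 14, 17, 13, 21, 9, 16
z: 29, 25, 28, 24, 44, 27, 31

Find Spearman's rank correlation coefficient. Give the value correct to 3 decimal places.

Rank w: 1, 4, 6, 3, 7, 2, 5
Rank z: 5, 2, 4, 1, 7, 3, 6
d = rank(w) − rank(z): -4, 2, 2, 2, 0, -1, -1; Σd² = 30
ρ = 1 − 6Σd² / [n(n²−1)] = 1 − 6×30 / (7×48) = 1 − 180/336 ≈ 0.464

0.464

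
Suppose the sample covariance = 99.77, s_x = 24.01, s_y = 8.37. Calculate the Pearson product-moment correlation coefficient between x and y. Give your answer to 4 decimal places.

0.4965

r = Cov(x,y) / (s_x · s_y) = 99.77 / (24.01 × 8.37)
  = 99.77 / 200.9637 ≈ 0.4965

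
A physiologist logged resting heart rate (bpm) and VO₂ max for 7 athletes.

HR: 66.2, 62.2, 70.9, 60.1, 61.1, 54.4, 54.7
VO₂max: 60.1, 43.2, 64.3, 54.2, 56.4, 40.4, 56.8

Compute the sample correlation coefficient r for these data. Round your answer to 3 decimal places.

0.626

n = 7, Σx = 429.6, Σy = 375.4, Σx² = 26574.76, Σy² = 20589.74, Σxy = 23232.71
nΣxy − ΣxΣy = 162628.97 − 161271.84 = 1357.13
nΣx² − (Σx)² = 186023.32 − 184556.16 = 1467.16; nΣy² − (Σy)² = 144128.18 − 140925.16 = 3203.02
r = 1357.13 / √(1467.16 × 3203.02) = 1357.13 / 2167.7968 ≈ 0.626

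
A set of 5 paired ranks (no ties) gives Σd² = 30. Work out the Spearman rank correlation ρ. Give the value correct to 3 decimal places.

ρ = 1 − 6Σd² / [n(n²−1)] = 1 − 6×30 / (5×24)
  = 1 − 180/120 = 1 − 1.5000 ≈ -0.500

-0.500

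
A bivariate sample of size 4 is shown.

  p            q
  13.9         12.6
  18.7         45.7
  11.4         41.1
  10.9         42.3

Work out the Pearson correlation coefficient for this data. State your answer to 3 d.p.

0.088

n = 4, Σp = 54.9, Σq = 141.7, Σp² = 791.67, Σq² = 5725.75, Σpq = 1959.34
nΣpq − ΣpΣq = 7837.36 − 7779.33 = 58.03
nΣp² − (Σp)² = 3166.68 − 3014.01 = 152.67; nΣq² − (Σq)² = 22903 − 20078.89 = 2824.11
r = 58.03 / √(152.67 × 2824.11) = 58.03 / 656.6254 ≈ 0.088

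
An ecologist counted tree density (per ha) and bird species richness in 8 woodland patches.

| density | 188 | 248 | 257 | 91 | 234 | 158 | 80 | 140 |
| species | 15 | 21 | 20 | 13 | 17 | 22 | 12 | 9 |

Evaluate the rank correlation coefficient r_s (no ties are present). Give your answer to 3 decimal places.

Rank density: 5, 7, 8, 2, 6, 4, 1, 3
Rank species: 4, 7, 6, 3, 5, 8, 2, 1
d = rank(density) − rank(species): 1, 0, 2, -1, 1, -4, -1, 2; Σd² = 28
ρ = 1 − 6Σd² / [n(n²−1)] = 1 − 6×28 / (8×63) = 1 − 168/504 ≈ 0.667

0.667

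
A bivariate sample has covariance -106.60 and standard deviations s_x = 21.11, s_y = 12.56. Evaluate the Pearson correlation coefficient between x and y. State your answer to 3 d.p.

r = Cov(x,y) / (s_x · s_y) = -106.60 / (21.11 × 12.56)
  = -106.60 / 265.1416 ≈ -0.402

-0.402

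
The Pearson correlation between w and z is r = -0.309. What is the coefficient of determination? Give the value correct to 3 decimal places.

r² = (-0.309)² = 0.095

0.095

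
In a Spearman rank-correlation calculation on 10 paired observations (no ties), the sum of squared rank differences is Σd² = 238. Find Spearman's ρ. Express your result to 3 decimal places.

ρ = 1 − 6Σd² / [n(n²−1)] = 1 − 6×238 / (10×99)
  = 1 − 1428/990 = 1 − 1.4424 ≈ -0.442

-0.442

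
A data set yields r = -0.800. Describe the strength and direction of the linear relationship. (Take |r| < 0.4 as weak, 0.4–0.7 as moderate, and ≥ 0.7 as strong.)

strong negative

r = -0.800 < 0 so the relationship is negative.
|r| = 0.800, which falls in the strong range.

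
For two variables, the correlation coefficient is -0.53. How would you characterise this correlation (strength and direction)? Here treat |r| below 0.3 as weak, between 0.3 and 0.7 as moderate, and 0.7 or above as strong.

moderate negative

r = -0.53 < 0 so the relationship is negative.
|r| = 0.53, which falls in the moderate range.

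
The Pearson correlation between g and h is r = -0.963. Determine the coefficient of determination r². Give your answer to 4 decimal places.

0.9274

r² = (-0.963)² = 0.9274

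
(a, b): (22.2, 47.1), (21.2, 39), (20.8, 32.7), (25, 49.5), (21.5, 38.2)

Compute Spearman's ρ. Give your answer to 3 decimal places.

0.900

Rank a: 4, 2, 1, 5, 3
Rank b: 4, 3, 1, 5, 2
d = rank(a) − rank(b): 0, -1, 0, 0, 1; Σd² = 2
ρ = 1 − 6Σd² / [n(n²−1)] = 1 − 6×2 / (5×24) = 1 − 12/120 ≈ 0.900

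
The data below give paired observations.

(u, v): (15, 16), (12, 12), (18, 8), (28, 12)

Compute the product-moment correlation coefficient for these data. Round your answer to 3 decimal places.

n = 4, Σu = 73, Σv = 48, Σu² = 1477, Σv² = 608, Σuv = 864
nΣuv − ΣuΣv = 3456 − 3504 = -48
nΣu² − (Σu)² = 5908 − 5329 = 579; nΣv² − (Σv)² = 2432 − 2304 = 128
r = -48 / √(579 × 128) = -48 / 272.2352 ≈ -0.176

-0.176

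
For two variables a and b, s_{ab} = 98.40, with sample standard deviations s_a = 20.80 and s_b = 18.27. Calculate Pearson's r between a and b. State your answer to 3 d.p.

0.259

r = Cov(a,b) / (s_a · s_b) = 98.40 / (20.80 × 18.27)
  = 98.40 / 380.0160 ≈ 0.259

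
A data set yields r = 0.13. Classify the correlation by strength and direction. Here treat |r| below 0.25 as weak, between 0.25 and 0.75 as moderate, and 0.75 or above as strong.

weak positive

r = 0.13 > 0 so the relationship is positive.
|r| = 0.13, which falls in the weak range.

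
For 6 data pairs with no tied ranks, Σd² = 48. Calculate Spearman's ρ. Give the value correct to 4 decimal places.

-0.3714

ρ = 1 − 6Σd² / [n(n²−1)] = 1 − 6×48 / (6×35)
  = 1 − 288/210 = 1 − 1.37143 ≈ -0.3714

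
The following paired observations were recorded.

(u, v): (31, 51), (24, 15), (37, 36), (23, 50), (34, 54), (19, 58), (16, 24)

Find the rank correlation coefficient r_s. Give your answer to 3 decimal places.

Rank u: 5, 4, 7, 3, 6, 2, 1
Rank v: 5, 1, 3, 4, 6, 7, 2
d = rank(u) − rank(v): 0, 3, 4, -1, 0, -5, -1; Σd² = 52
ρ = 1 − 6Σd² / [n(n²−1)] = 1 − 6×52 / (7×48) = 1 − 312/336 ≈ 0.071

0.071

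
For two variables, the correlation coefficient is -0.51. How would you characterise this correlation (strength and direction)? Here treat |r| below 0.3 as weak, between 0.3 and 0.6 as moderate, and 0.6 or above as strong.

r = -0.51 < 0 so the relationship is negative.
|r| = 0.51, which falls in the moderate range.

moderate negative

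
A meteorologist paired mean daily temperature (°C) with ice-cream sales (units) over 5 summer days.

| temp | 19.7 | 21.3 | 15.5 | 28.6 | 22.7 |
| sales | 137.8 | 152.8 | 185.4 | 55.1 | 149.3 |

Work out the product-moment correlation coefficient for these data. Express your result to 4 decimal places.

-0.9285

n = 5, Σx = 107.8, Σy = 680.4, Σx² = 2415.28, Σy² = 102036.34, Σxy = 13807.97
nΣxy − ΣxΣy = 69039.85 − 73347.12 = -4307.27
nΣx² − (Σx)² = 12076.4 − 11620.84 = 455.56; nΣy² − (Σy)² = 510181.7 − 462944.16 = 47237.54
r = -4307.27 / √(455.56 × 47237.54) = -4307.27 / 4638.9151 ≈ -0.9285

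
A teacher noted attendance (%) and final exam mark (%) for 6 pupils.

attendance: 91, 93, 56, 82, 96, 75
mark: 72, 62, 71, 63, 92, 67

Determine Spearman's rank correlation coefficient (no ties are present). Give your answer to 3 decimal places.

0.200

Rank attendance: 4, 5, 1, 3, 6, 2
Rank mark: 5, 1, 4, 2, 6, 3
d = rank(attendance) − rank(mark): -1, 4, -3, 1, 0, -1; Σd² = 28
ρ = 1 − 6Σd² / [n(n²−1)] = 1 − 6×28 / (6×35) = 1 − 168/210 ≈ 0.200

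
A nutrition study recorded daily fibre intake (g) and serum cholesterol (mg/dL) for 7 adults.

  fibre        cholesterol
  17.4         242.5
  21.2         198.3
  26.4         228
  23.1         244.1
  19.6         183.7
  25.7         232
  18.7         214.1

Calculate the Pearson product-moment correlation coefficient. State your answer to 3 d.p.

0.268

n = 7, Σx = 152.1, Σy = 1542.7, Σx² = 3377.11, Σy² = 343106.45, Σxy = 33647.96
nΣxy − ΣxΣy = 235535.72 − 234644.67 = 891.05
nΣx² − (Σx)² = 23639.77 − 23134.41 = 505.36; nΣy² − (Σy)² = 2401745.15 − 2379923.29 = 21821.86
r = 891.05 / √(505.36 × 21821.86) = 891.05 / 3320.8275 ≈ 0.268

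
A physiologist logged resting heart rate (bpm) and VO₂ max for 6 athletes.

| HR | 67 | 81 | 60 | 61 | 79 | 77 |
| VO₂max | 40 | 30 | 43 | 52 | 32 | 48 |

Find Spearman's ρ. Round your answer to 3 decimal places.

-0.714

Rank HR: 3, 6, 1, 2, 5, 4
Rank VO₂max: 3, 1, 4, 6, 2, 5
d = rank(HR) − rank(VO₂max): 0, 5, -3, -4, 3, -1; Σd² = 60
ρ = 1 − 6Σd² / [n(n²−1)] = 1 − 6×60 / (6×35) = 1 − 360/210 ≈ -0.714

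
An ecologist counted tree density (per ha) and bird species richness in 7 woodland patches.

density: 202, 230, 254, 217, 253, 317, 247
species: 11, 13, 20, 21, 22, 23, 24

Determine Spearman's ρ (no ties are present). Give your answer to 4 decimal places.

Rank density: 1, 3, 6, 2, 5, 7, 4
Rank species: 1, 2, 3, 4, 5, 6, 7
d = rank(density) − rank(species): 0, 1, 3, -2, 0, 1, -3; Σd² = 24
ρ = 1 − 6Σd² / [n(n²−1)] = 1 − 6×24 / (7×48) = 1 − 144/336 ≈ 0.5714

0.5714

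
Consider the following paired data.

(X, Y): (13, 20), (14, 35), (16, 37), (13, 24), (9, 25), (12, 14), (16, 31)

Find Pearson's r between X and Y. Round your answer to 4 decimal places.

0.5964

n = 7, ΣX = 93, ΣY = 186, ΣX² = 1271, ΣY² = 5352, ΣXY = 2543
nΣXY − ΣXΣY = 17801 − 17298 = 503
nΣX² − (ΣX)² = 8897 − 8649 = 248; nΣY² − (ΣY)² = 37464 − 34596 = 2868
r = 503 / √(248 × 2868) = 503 / 843.3647 ≈ 0.5964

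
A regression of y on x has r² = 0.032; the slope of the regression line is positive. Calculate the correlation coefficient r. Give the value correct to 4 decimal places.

|r| = √0.032 = 0.1789
The association is positive, so r = 0.1789.

0.1789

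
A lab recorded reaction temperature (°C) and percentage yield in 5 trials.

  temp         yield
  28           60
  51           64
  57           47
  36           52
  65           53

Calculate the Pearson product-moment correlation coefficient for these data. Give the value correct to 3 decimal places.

-0.347

n = 5, Σx = 237, Σy = 276, Σx² = 12155, Σy² = 15418, Σxy = 12940
nΣxy − ΣxΣy = 64700 − 65412 = -712
nΣx² − (Σx)² = 60775 − 56169 = 4606; nΣy² − (Σy)² = 77090 − 76176 = 914
r = -712 / √(4606 × 914) = -712 / 2051.8002 ≈ -0.347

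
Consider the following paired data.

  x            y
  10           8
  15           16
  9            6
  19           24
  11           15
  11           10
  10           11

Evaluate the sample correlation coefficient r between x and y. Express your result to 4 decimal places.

0.9375

n = 7, Σx = 85, Σy = 90, Σx² = 1109, Σy² = 1378, Σxy = 1215
nΣxy − ΣxΣy = 8505 − 7650 = 855
nΣx² − (Σx)² = 7763 − 7225 = 538; nΣy² − (Σy)² = 9646 − 8100 = 1546
r = 855 / √(538 × 1546) = 855 / 912.0022 ≈ 0.9375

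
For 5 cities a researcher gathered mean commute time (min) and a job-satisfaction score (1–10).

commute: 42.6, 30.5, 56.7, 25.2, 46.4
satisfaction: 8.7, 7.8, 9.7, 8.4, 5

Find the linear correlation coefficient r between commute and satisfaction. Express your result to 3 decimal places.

0.080

n = 5, Σx = 201.4, Σy = 39.6, Σx² = 8747.9, Σy² = 326.18, Σxy = 1602.19
nΣxy − ΣxΣy = 8010.95 − 7975.44 = 35.51
nΣx² − (Σx)² = 43739.5 − 40561.96 = 3177.54; nΣy² − (Σy)² = 1630.9 − 1568.16 = 62.74
r = 35.51 / √(3177.54 × 62.74) = 35.51 / 446.4962 ≈ 0.080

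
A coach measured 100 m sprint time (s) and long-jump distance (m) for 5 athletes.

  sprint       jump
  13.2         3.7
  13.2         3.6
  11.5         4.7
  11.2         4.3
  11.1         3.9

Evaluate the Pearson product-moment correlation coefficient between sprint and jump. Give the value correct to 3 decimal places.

-0.691

n = 5, Σx = 60.2, Σy = 20.2, Σx² = 729.38, Σy² = 82.44, Σxy = 241.86
nΣxy − ΣxΣy = 1209.3 − 1216.04 = -6.74
nΣx² − (Σx)² = 3646.9 − 3624.04 = 22.86; nΣy² − (Σy)² = 412.2 − 408.04 = 4.16
r = -6.74 / √(22.86 × 4.16) = -6.74 / 9.7518 ≈ -0.691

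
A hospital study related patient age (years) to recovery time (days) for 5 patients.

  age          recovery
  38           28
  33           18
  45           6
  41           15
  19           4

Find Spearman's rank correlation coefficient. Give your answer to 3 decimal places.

Rank age: 3, 2, 5, 4, 1
Rank recovery: 5, 4, 2, 3, 1
d = rank(age) − rank(recovery): -2, -2, 3, 1, 0; Σd² = 18
ρ = 1 − 6Σd² / [n(n²−1)] = 1 − 6×18 / (5×24) = 1 − 108/120 ≈ 0.100

0.100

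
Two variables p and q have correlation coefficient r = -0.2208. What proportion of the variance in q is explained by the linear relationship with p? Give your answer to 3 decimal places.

r² = (-0.2208)² = 0.049

0.049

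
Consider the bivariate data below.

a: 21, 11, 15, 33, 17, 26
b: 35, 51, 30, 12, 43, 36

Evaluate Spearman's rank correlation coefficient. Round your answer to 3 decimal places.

Rank a: 4, 1, 2, 6, 3, 5
Rank b: 3, 6, 2, 1, 5, 4
d = rank(a) − rank(b): 1, -5, 0, 5, -2, 1; Σd² = 56
ρ = 1 − 6Σd² / [n(n²−1)] = 1 − 6×56 / (6×35) = 1 − 336/210 ≈ -0.600

-0.600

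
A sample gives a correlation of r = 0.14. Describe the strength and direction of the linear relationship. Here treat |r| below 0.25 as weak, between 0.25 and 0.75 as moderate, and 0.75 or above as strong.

r = 0.14 > 0 so the relationship is positive.
|r| = 0.14, which falls in the weak range.

weak positive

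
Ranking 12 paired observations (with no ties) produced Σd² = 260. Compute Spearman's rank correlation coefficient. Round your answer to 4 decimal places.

ρ = 1 − 6Σd² / [n(n²−1)] = 1 − 6×260 / (12×143)
  = 1 − 1560/1716 = 1 − 0.90909 ≈ 0.0909

0.0909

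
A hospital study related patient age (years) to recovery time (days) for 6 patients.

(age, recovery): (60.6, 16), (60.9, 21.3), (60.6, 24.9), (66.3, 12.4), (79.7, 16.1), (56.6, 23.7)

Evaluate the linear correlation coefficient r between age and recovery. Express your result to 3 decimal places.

-0.551

n = 6, Σx = 384.7, Σy = 114.4, Σx² = 25004.87, Σy² = 2304.36, Σxy = 7222.42
nΣxy − ΣxΣy = 43334.52 − 44009.68 = -675.16
nΣx² − (Σx)² = 150029.22 − 147994.09 = 2035.13; nΣy² − (Σy)² = 13826.16 − 13087.36 = 738.8
r = -675.16 / √(2035.13 × 738.8) = -675.16 / 1226.1949 ≈ -0.551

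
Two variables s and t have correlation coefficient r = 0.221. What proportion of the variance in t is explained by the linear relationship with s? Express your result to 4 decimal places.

0.0488

r² = (0.221)² = 0.0488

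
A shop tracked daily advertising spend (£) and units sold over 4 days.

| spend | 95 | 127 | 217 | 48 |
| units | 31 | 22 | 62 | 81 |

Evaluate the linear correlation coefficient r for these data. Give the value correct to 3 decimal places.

n = 4, Σx = 487, Σy = 196, Σx² = 74547, Σy² = 11850, Σxy = 23081
nΣxy − ΣxΣy = 92324 − 95452 = -3128
nΣx² − (Σx)² = 298188 − 237169 = 61019; nΣy² − (Σy)² = 47400 − 38416 = 8984
r = -3128 / √(61019 × 8984) = -3128 / 23413.5580 ≈ -0.134

-0.134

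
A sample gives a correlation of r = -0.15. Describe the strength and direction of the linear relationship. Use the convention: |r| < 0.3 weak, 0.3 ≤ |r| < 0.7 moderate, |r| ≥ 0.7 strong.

weak negative

r = -0.15 < 0 so the relationship is negative.
|r| = 0.15, which falls in the weak range.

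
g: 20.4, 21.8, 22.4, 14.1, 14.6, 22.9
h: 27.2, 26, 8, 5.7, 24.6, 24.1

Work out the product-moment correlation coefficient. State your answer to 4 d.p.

0.2772

n = 6, Σg = 116.2, Σh = 115.6, Σg² = 2329.54, Σh² = 2698.3, Σgh = 2292.3
nΣgh − ΣgΣh = 13753.8 − 13432.72 = 321.08
nΣg² − (Σg)² = 13977.24 − 13502.44 = 474.8; nΣh² − (Σh)² = 16189.8 − 13363.36 = 2826.44
r = 321.08 / √(474.8 × 2826.44) = 321.08 / 1158.4445 ≈ 0.2772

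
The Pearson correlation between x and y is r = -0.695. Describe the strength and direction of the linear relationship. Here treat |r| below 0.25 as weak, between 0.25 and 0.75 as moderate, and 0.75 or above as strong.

r = -0.695 < 0 so the relationship is negative.
|r| = 0.695, which falls in the moderate range.

moderate negative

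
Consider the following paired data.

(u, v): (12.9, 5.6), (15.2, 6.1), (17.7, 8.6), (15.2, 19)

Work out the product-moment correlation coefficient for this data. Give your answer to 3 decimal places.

n = 4, Σu = 61, Σv = 39.3, Σu² = 941.78, Σv² = 503.53, Σuv = 605.98
nΣuv − ΣuΣv = 2423.92 − 2397.3 = 26.62
nΣu² − (Σu)² = 3767.12 − 3721 = 46.12; nΣv² − (Σv)² = 2014.12 − 1544.49 = 469.63
r = 26.62 / √(46.12 × 469.63) = 26.62 / 147.1711 ≈ 0.181

0.181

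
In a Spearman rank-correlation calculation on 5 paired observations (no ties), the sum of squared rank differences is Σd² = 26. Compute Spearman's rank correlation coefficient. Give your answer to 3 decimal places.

-0.300

ρ = 1 − 6Σd² / [n(n²−1)] = 1 − 6×26 / (5×24)
  = 1 − 156/120 = 1 − 1.3000 ≈ -0.300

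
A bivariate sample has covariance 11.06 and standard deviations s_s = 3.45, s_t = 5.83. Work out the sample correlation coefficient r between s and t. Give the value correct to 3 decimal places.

0.550

r = Cov(s,t) / (s_s · s_t) = 11.06 / (3.45 × 5.83)
  = 11.06 / 20.1135 ≈ 0.550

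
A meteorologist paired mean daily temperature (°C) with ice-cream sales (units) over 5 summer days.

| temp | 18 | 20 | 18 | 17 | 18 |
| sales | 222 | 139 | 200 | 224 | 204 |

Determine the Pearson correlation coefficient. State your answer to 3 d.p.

n = 5, Σx = 91, Σy = 989, Σx² = 1661, Σy² = 200397, Σxy = 17856
nΣxy − ΣxΣy = 89280 − 89999 = -719
nΣx² − (Σx)² = 8305 − 8281 = 24; nΣy² − (Σy)² = 1001985 − 978121 = 23864
r = -719 / √(24 × 23864) = -719 / 756.7932 ≈ -0.950

-0.950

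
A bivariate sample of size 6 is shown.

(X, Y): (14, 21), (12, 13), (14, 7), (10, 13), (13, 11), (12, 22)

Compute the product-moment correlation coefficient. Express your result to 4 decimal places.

n = 6, ΣX = 75, ΣY = 87, ΣX² = 949, ΣY² = 1433, ΣXY = 1085
nΣXY − ΣXΣY = 6510 − 6525 = -15
nΣX² − (ΣX)² = 5694 − 5625 = 69; nΣY² − (ΣY)² = 8598 − 7569 = 1029
r = -15 / √(69 × 1029) = -15 / 266.4601 ≈ -0.0563

-0.0563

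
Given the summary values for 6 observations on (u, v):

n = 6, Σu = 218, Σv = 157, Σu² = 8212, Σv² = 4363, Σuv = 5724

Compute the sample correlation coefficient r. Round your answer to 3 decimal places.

r = (nΣuv − ΣuΣv) / √[(nΣu² − (Σu)²)(nΣv² − (Σv)²)]
Numerator: 6×5724 − 218×157 = 118
Denominator: √[(49272 − 47524)(26178 − 24649)] = √[1748 × 1529] = 1634.8370
r = 118 / 1634.8370 ≈ 0.072

0.072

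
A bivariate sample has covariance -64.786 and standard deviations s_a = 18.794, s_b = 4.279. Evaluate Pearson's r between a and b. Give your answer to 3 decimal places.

r = Cov(a,b) / (s_a · s_b) = -64.786 / (18.794 × 4.279)
  = -64.786 / 80.4195 ≈ -0.806

-0.806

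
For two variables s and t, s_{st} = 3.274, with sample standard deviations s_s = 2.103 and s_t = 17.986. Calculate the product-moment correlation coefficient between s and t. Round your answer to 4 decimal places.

0.0866

r = Cov(s,t) / (s_s · s_t) = 3.274 / (2.103 × 17.986)
  = 3.274 / 37.8246 ≈ 0.0866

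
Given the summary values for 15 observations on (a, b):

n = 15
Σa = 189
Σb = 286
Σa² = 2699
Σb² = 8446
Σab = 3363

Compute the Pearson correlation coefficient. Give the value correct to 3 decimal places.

-0.247

r = (nΣab − ΣaΣb) / √[(nΣa² − (Σa)²)(nΣb² − (Σb)²)]
Numerator: 15×3363 − 189×286 = -3609
Denominator: √[(40485 − 35721)(126690 − 81796)] = √[4764 × 44894] = 14624.4663
r = -3609 / 14624.4663 ≈ -0.247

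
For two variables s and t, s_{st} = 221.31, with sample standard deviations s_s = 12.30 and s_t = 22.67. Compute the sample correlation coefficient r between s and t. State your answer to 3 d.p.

r = Cov(s,t) / (s_s · s_t) = 221.31 / (12.30 × 22.67)
  = 221.31 / 278.8410 ≈ 0.794

0.794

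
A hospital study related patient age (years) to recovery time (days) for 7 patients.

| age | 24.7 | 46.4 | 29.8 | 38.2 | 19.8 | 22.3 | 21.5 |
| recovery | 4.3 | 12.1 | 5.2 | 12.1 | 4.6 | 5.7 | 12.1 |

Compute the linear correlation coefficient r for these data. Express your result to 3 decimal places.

n = 7, Σx = 202.7, Σy = 56.1, Σx² = 6461.91, Σy² = 538.41, Σxy = 1763.17
nΣxy − ΣxΣy = 12342.19 − 11371.47 = 970.72
nΣx² − (Σx)² = 45233.37 − 41087.29 = 4146.08; nΣy² − (Σy)² = 3768.87 − 3147.21 = 621.66
r = 970.72 / √(4146.08 × 621.66) = 970.72 / 1605.4445 ≈ 0.605

0.605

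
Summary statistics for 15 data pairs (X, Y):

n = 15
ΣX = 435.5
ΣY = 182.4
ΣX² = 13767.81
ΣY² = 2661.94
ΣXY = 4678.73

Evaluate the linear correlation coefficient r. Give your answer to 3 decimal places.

r = (nΣXY − ΣXΣY) / √[(nΣX² − (ΣX)²)(nΣY² − (ΣY)²)]
Numerator: 15×4678.73 − 435.5×182.4 = -9254.25
Denominator: √[(206517.15 − 189660.25)(39929.1 − 33269.76)] = √[16856.9 × 6659.34] = 10595.0851
r = -9254.25 / 10595.0851 ≈ -0.873

-0.873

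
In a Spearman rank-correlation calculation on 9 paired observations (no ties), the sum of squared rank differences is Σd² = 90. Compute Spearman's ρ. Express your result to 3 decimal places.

ρ = 1 − 6Σd² / [n(n²−1)] = 1 − 6×90 / (9×80)
  = 1 − 540/720 = 1 − 0.7500 ≈ 0.250

0.250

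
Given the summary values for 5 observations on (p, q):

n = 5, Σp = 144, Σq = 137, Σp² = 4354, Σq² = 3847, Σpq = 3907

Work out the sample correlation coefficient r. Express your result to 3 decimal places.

-0.278

r = (nΣpq − ΣpΣq) / √[(nΣp² − (Σp)²)(nΣq² − (Σq)²)]
Numerator: 5×3907 − 144×137 = -193
Denominator: √[(21770 − 20736)(19235 − 18769)] = √[1034 × 466] = 694.1498
r = -193 / 694.1498 ≈ -0.278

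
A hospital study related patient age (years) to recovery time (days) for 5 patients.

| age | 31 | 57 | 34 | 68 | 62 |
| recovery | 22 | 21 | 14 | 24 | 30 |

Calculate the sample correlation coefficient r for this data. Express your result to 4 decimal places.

n = 5, Σx = 252, Σy = 111, Σx² = 13834, Σy² = 2597, Σxy = 5847
nΣxy − ΣxΣy = 29235 − 27972 = 1263
nΣx² − (Σx)² = 69170 − 63504 = 5666; nΣy² − (Σy)² = 12985 − 12321 = 664
r = 1263 / √(5666 × 664) = 1263 / 1939.6453 ≈ 0.6511

0.6511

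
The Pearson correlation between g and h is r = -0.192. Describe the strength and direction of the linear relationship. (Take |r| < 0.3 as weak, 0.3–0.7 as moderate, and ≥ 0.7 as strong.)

weak negative

r = -0.192 < 0 so the relationship is negative.
|r| = 0.192, which falls in the weak range.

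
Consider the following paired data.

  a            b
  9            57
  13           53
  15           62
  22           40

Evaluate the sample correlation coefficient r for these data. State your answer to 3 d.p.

-0.748

n = 4, Σa = 59, Σb = 212, Σa² = 959, Σb² = 11502, Σab = 3012
nΣab − ΣaΣb = 12048 − 12508 = -460
nΣa² − (Σa)² = 3836 − 3481 = 355; nΣb² − (Σb)² = 46008 − 44944 = 1064
r = -460 / √(355 × 1064) = -460 / 614.5893 ≈ -0.748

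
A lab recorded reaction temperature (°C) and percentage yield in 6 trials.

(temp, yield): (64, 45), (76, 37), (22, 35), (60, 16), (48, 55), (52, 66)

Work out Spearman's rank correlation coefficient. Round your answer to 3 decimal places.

Rank temp: 5, 6, 1, 4, 2, 3
Rank yield: 4, 3, 2, 1, 5, 6
d = rank(temp) − rank(yield): 1, 3, -1, 3, -3, -3; Σd² = 38
ρ = 1 − 6Σd² / [n(n²−1)] = 1 − 6×38 / (6×35) = 1 − 228/210 ≈ -0.086

-0.086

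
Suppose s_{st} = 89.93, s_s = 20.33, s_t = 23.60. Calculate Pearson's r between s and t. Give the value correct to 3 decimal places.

r = Cov(s,t) / (s_s · s_t) = 89.93 / (20.33 × 23.60)
  = 89.93 / 479.7880 ≈ 0.187

0.187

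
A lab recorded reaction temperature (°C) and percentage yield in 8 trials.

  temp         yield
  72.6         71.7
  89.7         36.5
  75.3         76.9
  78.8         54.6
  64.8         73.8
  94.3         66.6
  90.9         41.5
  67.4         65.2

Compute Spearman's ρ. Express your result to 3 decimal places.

-0.524

Rank temp: 3, 6, 4, 5, 1, 8, 7, 2
Rank yield: 6, 1, 8, 3, 7, 5, 2, 4
d = rank(temp) − rank(yield): -3, 5, -4, 2, -6, 3, 5, -2; Σd² = 128
ρ = 1 − 6Σd² / [n(n²−1)] = 1 − 6×128 / (8×63) = 1 − 768/504 ≈ -0.524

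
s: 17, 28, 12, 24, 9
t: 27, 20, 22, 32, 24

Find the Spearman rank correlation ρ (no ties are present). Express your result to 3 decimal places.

Rank s: 3, 5, 2, 4, 1
Rank t: 4, 1, 2, 5, 3
d = rank(s) − rank(t): -1, 4, 0, -1, -2; Σd² = 22
ρ = 1 − 6Σd² / [n(n²−1)] = 1 − 6×22 / (5×24) = 1 − 132/120 ≈ -0.100

-0.100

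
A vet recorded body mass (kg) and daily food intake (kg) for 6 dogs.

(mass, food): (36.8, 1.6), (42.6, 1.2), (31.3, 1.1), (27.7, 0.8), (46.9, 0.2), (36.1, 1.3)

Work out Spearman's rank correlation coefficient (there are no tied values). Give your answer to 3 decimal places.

Rank mass: 4, 5, 2, 1, 6, 3
Rank food: 6, 4, 3, 2, 1, 5
d = rank(mass) − rank(food): -2, 1, -1, -1, 5, -2; Σd² = 36
ρ = 1 − 6Σd² / [n(n²−1)] = 1 − 6×36 / (6×35) = 1 − 216/210 ≈ -0.029

-0.029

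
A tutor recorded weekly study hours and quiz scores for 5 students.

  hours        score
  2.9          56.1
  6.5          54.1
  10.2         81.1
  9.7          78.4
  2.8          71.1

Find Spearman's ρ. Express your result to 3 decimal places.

0.600

Rank hours: 2, 3, 5, 4, 1
Rank score: 2, 1, 5, 4, 3
d = rank(hours) − rank(score): 0, 2, 0, 0, -2; Σd² = 8
ρ = 1 − 6Σd² / [n(n²−1)] = 1 − 6×8 / (5×24) = 1 − 48/120 ≈ 0.600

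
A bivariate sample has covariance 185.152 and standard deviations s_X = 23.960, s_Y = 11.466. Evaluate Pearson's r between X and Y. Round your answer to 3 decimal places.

r = Cov(X,Y) / (s_X · s_Y) = 185.152 / (23.960 × 11.466)
  = 185.152 / 274.7254 ≈ 0.674

0.674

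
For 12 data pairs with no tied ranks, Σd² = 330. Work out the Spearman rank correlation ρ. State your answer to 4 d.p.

-0.1538

ρ = 1 − 6Σd² / [n(n²−1)] = 1 − 6×330 / (12×143)
  = 1 − 1980/1716 = 1 − 1.15385 ≈ -0.1538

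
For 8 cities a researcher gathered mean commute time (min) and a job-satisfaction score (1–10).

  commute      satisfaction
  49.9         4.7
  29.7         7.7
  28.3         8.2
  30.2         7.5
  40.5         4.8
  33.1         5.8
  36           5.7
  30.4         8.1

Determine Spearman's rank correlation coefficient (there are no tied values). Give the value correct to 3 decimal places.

Rank commute: 8, 2, 1, 3, 7, 5, 6, 4
Rank satisfaction: 1, 6, 8, 5, 2, 4, 3, 7
d = rank(commute) − rank(satisfaction): 7, -4, -7, -2, 5, 1, 3, -3; Σd² = 162
ρ = 1 − 6Σd² / [n(n²−1)] = 1 − 6×162 / (8×63) = 1 − 972/504 ≈ -0.929

-0.929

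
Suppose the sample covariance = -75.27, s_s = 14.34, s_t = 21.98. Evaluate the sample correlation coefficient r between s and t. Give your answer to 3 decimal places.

-0.239

r = Cov(s,t) / (s_s · s_t) = -75.27 / (14.34 × 21.98)
  = -75.27 / 315.1932 ≈ -0.239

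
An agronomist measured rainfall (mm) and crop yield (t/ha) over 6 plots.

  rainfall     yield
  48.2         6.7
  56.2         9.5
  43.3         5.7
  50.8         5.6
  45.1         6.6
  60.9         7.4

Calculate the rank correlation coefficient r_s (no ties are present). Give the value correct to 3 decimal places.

Rank rainfall: 3, 5, 1, 4, 2, 6
Rank yield: 4, 6, 2, 1, 3, 5
d = rank(rainfall) − rank(yield): -1, -1, -1, 3, -1, 1; Σd² = 14
ρ = 1 − 6Σd² / [n(n²−1)] = 1 − 6×14 / (6×35) = 1 − 84/210 ≈ 0.600

0.600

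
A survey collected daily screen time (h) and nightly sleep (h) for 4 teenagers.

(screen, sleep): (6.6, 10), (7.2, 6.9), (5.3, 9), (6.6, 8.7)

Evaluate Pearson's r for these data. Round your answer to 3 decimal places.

-0.484

n = 4, Σx = 25.7, Σy = 34.6, Σx² = 167.05, Σy² = 304.3, Σxy = 220.8
nΣxy − ΣxΣy = 883.2 − 889.22 = -6.02
nΣx² − (Σx)² = 668.2 − 660.49 = 7.71; nΣy² − (Σy)² = 1217.2 − 1197.16 = 20.04
r = -6.02 / √(7.71 × 20.04) = -6.02 / 12.4301 ≈ -0.484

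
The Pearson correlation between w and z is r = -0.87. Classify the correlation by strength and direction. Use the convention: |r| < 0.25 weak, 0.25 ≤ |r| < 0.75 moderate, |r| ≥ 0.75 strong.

r = -0.87 < 0 so the relationship is negative.
|r| = 0.87, which falls in the strong range.

strong negative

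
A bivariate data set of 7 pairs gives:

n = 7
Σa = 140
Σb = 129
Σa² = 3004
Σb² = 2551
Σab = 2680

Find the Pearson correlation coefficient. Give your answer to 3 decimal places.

r = (nΣab − ΣaΣb) / √[(nΣa² − (Σa)²)(nΣb² − (Σb)²)]
Numerator: 7×2680 − 140×129 = 700
Denominator: √[(21028 − 19600)(17857 − 16641)] = √[1428 × 1216] = 1317.7435
r = 700 / 1317.7435 ≈ 0.531

0.531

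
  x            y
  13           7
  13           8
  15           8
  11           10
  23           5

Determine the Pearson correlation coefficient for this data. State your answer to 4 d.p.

-0.8802

n = 5, Σx = 75, Σy = 38, Σx² = 1213, Σy² = 302, Σxy = 540
nΣxy − ΣxΣy = 2700 − 2850 = -150
nΣx² − (Σx)² = 6065 − 5625 = 440; nΣy² − (Σy)² = 1510 − 1444 = 66
r = -150 / √(440 × 66) = -150 / 170.4113 ≈ -0.8802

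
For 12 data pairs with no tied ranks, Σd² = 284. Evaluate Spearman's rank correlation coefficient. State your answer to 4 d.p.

ρ = 1 − 6Σd² / [n(n²−1)] = 1 − 6×284 / (12×143)
  = 1 − 1704/1716 = 1 − 0.99301 ≈ 0.0070

0.0070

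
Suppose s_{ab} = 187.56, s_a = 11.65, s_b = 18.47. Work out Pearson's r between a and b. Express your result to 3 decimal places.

0.872

r = Cov(a,b) / (s_a · s_b) = 187.56 / (11.65 × 18.47)
  = 187.56 / 215.1755 ≈ 0.872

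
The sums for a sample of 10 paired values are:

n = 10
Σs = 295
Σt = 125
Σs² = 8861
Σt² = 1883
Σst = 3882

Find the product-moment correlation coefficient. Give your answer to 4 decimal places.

0.8630

r = (nΣst − ΣsΣt) / √[(nΣs² − (Σs)²)(nΣt² − (Σt)²)]
Numerator: 10×3882 − 295×125 = 1945
Denominator: √[(88610 − 87025)(18830 − 15625)] = √[1585 × 3205] = 2253.8689
r = 1945 / 2253.8689 ≈ 0.8630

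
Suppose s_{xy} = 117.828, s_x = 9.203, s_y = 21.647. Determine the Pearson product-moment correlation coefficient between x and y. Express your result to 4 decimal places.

0.5915

r = Cov(x,y) / (s_x · s_y) = 117.828 / (9.203 × 21.647)
  = 117.828 / 199.2173 ≈ 0.5915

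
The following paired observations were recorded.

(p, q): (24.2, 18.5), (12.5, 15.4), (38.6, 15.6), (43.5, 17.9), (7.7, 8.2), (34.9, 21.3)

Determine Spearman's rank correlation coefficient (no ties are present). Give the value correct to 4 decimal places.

Rank p: 3, 2, 5, 6, 1, 4
Rank q: 5, 2, 3, 4, 1, 6
d = rank(p) − rank(q): -2, 0, 2, 2, 0, -2; Σd² = 16
ρ = 1 − 6Σd² / [n(n²−1)] = 1 − 6×16 / (6×35) = 1 − 96/210 ≈ 0.5429

0.5429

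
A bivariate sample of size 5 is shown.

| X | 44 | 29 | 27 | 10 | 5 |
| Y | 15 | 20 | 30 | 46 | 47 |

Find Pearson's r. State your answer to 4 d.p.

-0.9670

n = 5, ΣX = 115, ΣY = 158, ΣX² = 3631, ΣY² = 5850, ΣXY = 2745
nΣXY − ΣXΣY = 13725 − 18170 = -4445
nΣX² − (ΣX)² = 18155 − 13225 = 4930; nΣY² − (ΣY)² = 29250 − 24964 = 4286
r = -4445 / √(4930 × 4286) = -4445 / 4596.7358 ≈ -0.9670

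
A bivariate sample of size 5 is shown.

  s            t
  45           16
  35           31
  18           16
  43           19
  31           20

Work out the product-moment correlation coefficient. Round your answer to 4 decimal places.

0.0792

n = 5, Σs = 172, Σt = 102, Σs² = 6384, Σt² = 2234, Σst = 3530
nΣst − ΣsΣt = 17650 − 17544 = 106
nΣs² − (Σs)² = 31920 − 29584 = 2336; nΣt² − (Σt)² = 11170 − 10404 = 766
r = 106 / √(2336 × 766) = 106 / 1337.6756 ≈ 0.0792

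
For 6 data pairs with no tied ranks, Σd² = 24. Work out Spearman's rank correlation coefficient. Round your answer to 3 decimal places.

ρ = 1 − 6Σd² / [n(n²−1)] = 1 − 6×24 / (6×35)
  = 1 − 144/210 = 1 − 0.6857 ≈ 0.314

0.314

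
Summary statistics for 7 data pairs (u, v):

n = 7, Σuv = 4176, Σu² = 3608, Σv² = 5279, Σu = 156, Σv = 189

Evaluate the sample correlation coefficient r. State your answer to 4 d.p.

r = (nΣuv − ΣuΣv) / √[(nΣu² − (Σu)²)(nΣv² − (Σv)²)]
Numerator: 7×4176 − 156×189 = -252
Denominator: √[(25256 − 24336)(36953 − 35721)] = √[920 × 1232] = 1064.6314
r = -252 / 1064.6314 ≈ -0.2367

-0.2367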